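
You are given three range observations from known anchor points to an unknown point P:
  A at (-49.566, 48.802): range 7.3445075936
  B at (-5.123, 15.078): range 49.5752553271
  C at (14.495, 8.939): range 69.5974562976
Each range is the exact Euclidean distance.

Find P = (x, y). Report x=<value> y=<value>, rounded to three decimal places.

eq1: (x + 49.566)² + (y − 48.802)² = 7.3445075936²
eq2: (x + 5.123)² + (y − 15.078)² = 49.5752553271²
eq3: (x − 14.495)² + (y − 8.939)² = 69.5974562976²
eq3−eq1, eq3−eq2 (x²,y² cancel):
  -128.122·x + 79.726·y = 9338.276945
  -39.236·x + 12.278·y = 2349.680449
det = -128.122·12.278 − 79.726·-39.236 = 1555.047420
x = (9338.276945·12.278 − 79.726·2349.680449) / 1555.047420 = -46.735076
y = (-128.122·2349.680449 − 9338.276945·-39.236) / 1555.047420 = 42.025005

x=-46.735 y=42.025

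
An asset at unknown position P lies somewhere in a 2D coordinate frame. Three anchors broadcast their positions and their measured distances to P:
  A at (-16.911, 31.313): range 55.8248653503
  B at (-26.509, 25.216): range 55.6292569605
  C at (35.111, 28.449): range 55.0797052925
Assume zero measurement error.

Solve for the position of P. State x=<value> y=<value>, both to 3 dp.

x=7.201 y=-19.036

eq1: (x + 16.911)² + (y − 31.313)² = 55.8248653503²
eq2: (x + 26.509)² + (y − 25.216)² = 55.6292569605²
eq3: (x − 35.111)² + (y − 28.449)² = 55.0797052925²
eq2−eq1, eq2−eq3 (x²,y² cancel):
  19.196·x + 12.194·y = -93.889208
  123.240·x + 6.466·y = 764.394480
det = 19.196·6.466 − 12.194·123.240 = -1378.667224
x = (-93.889208·6.466 − 12.194·764.394480) / -1378.667224 = 7.201240
y = (19.196·764.394480 − -93.889208·123.240) / -1378.667224 = -19.035937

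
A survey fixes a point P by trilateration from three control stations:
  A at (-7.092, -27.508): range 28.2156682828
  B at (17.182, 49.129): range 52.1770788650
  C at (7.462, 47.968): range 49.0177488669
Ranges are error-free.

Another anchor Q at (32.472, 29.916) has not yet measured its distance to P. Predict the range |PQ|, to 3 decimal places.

eq1: (x + 7.092)² + (y + 27.508)² = 28.2156682828²
eq2: (x − 17.182)² + (y − 49.129)² = 52.1770788650²
eq3: (x − 7.462)² + (y − 47.968)² = 49.0177488669²
eq1−eq2, eq1−eq3 (x²,y² cancel):
  48.548·x + 153.274·y = -24.430385
  29.108·x + 150.952·y = -56.991827
det = 48.548·150.952 − 153.274·29.108 = 2866.918104
x = (-24.430385·150.952 − 153.274·-56.991827) / 2866.918104 = 1.760619
y = (48.548·-56.991827 − -24.430385·29.108) / 2866.918104 = -0.717049
|P − Q| = √((1.760619 − 32.472)² + (-0.717049 − 29.916)²) = 43.377098

43.377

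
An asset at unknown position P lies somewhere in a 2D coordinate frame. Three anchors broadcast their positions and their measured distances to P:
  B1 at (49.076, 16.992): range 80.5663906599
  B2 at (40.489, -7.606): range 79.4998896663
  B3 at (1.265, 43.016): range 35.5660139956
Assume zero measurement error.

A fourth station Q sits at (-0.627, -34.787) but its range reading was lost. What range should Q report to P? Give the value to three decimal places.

69.299

eq1: (x − 49.076)² + (y − 16.992)² = 80.5663906599²
eq2: (x − 40.489)² + (y + 7.606)² = 79.4998896663²
eq3: (x − 1.265)² + (y − 43.016)² = 35.5660139956²
eq3−eq1, eq3−eq2 (x²,y² cancel):
  95.622·x − 52.048·y = -4380.796593
  78.448·x − 101.244·y = -5210.057229
det = 95.622·-101.244 − -52.048·78.448 = -5598.092264
x = (-4380.796593·-101.244 − -52.048·-5210.057229) / -5598.092264 = -30.788401
y = (95.622·-5210.057229 − -4380.796593·78.448) / -5598.092264 = 27.604290
|P − Q| = √((-30.788401 − -0.627)² + (27.604290 − -34.787)²) = 69.299229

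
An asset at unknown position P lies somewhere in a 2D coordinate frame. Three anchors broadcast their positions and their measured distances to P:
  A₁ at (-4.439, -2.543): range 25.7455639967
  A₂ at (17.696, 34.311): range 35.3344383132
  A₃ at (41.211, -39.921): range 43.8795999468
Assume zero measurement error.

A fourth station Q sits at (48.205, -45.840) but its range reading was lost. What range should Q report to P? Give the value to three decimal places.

52.452

eq1: (x + 4.439)² + (y + 2.543)² = 25.7455639967²
eq2: (x − 17.696)² + (y − 34.311)² = 35.3344383132²
eq3: (x − 41.211)² + (y + 39.921)² = 43.8795999468²
eq1−eq2, eq1−eq3 (x²,y² cancel):
  44.270·x + 73.708·y = 878.533102
  91.300·x − 74.756·y = 2003.275966
det = 44.270·-74.756 − 73.708·91.300 = -10038.988520
x = (878.533102·-74.756 − 73.708·2003.275966) / -10038.988520 = 21.250456
y = (44.270·2003.275966 − 878.533102·91.300) / -10038.988520 = -0.844204
|P − Q| = √((21.250456 − 48.205)² + (-0.844204 − -45.840)²) = 52.451588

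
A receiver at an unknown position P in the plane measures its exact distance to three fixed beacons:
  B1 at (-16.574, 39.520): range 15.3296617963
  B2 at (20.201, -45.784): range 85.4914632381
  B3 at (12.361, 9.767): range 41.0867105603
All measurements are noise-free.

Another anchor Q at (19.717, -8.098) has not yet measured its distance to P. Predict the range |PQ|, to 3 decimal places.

56.732

eq1: (x + 16.574)² + (y − 39.520)² = 15.3296617963²
eq2: (x − 20.201)² + (y + 45.784)² = 85.4914632381²
eq3: (x − 12.361)² + (y − 9.767)² = 41.0867105603²
eq1−eq2, eq1−eq3 (x²,y² cancel):
  73.550·x − 170.608·y = -6406.064575
  57.870·x − 59.506·y = -3041.458520
det = 73.550·-59.506 − -170.608·57.870 = 5496.418660
x = (-6406.064575·-59.506 − -170.608·-3041.458520) / 5496.418660 = -25.052290
y = (73.550·-3041.458520 − -6406.064575·57.870) / 5496.418660 = 26.748269
|P − Q| = √((-25.052290 − 19.717)² + (26.748269 − -8.098)²) = 56.732282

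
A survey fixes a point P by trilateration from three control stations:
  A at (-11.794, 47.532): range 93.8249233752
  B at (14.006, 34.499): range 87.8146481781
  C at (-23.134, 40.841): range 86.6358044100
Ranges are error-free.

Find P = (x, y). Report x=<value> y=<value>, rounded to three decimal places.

x=-21.583 y=-45.781

eq1: (x + 11.794)² + (y − 47.532)² = 93.8249233752²
eq2: (x − 14.006)² + (y − 34.499)² = 87.8146481781²
eq3: (x + 23.134)² + (y − 40.841)² = 86.6358044100²
eq1−eq3, eq1−eq2 (x²,y² cancel):
  -22.680·x − 13.382·y = 1102.133418
  51.600·x − 26.066·y = 79.663389
det = -22.680·-26.066 − -13.382·51.600 = 1281.688080
x = (1102.133418·-26.066 − -13.382·79.663389) / 1281.688080 = -21.582595
y = (-22.680·79.663389 − 1102.133418·51.600) / 1281.688080 = -45.780913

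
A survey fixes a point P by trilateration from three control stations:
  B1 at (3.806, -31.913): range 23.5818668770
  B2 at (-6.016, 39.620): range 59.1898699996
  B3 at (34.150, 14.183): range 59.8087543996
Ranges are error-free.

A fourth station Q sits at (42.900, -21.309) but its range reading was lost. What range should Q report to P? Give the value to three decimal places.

58.723

eq1: (x − 3.806)² + (y + 31.913)² = 23.5818668770²
eq2: (x + 6.016)² + (y − 39.620)² = 59.1898699996²
eq3: (x − 34.150)² + (y − 14.183)² = 59.8087543996²
eq2−eq1, eq2−eq3 (x²,y² cancel):
  19.644·x − 143.066·y = 2374.324814
  80.332·x − 50.874·y = -312.203059
det = 19.644·-50.874 − -143.066·80.332 = 10493.409056
x = (2374.324814·-50.874 − -143.066·-312.203059) / 10493.409056 = -15.767711
y = (19.644·-312.203059 − 2374.324814·80.332) / 10493.409056 = -18.761032
|P − Q| = √((-15.767711 − 42.900)² + (-18.761032 − -21.309)²) = 58.723015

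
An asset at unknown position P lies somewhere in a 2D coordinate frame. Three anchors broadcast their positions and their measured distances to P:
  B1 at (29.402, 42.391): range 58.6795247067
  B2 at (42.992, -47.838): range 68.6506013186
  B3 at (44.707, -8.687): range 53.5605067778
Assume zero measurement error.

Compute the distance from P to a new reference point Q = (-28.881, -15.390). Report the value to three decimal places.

eq1: (x − 29.402)² + (y − 42.391)² = 58.6795247067²
eq2: (x − 42.992)² + (y + 47.838)² = 68.6506013186²
eq3: (x − 44.707)² + (y + 8.687)² = 53.5605067778²
eq3−eq1, eq3−eq2 (x²,y² cancel):
  -30.610·x + 102.156·y = 12.735933
  -3.430·x − 78.302·y = 218.429315
det = -30.610·-78.302 − 102.156·-3.430 = 2747.219300
x = (12.735933·-78.302 − 102.156·218.429315) / 2747.219300 = -8.485349
y = (-30.610·218.429315 − 12.735933·-3.430) / 2747.219300 = -2.417877
|P − Q| = √((-8.485349 − -28.881)² + (-2.417877 − -15.390)²) = 24.171441

24.171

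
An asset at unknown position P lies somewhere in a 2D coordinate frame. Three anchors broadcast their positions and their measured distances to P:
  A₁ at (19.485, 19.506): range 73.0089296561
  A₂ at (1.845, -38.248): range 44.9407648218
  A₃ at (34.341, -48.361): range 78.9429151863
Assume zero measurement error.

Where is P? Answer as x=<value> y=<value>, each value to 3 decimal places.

eq1: (x − 19.485)² + (y − 19.506)² = 73.0089296561²
eq2: (x − 1.845)² + (y + 38.248)² = 44.9407648218²
eq3: (x − 34.341)² + (y + 48.361)² = 78.9429151863²
eq3−eq1, eq3−eq2 (x²,y² cancel):
  -29.712·x + 135.734·y = -1856.261292
  -64.992·x + 20.226·y = 2160.534442
det = -29.712·20.226 − 135.734·-64.992 = 8220.669216
x = (-1856.261292·20.226 − 135.734·2160.534442) / 8220.669216 = -40.240364
y = (-29.712·2160.534442 − -1856.261292·-64.992) / 8220.669216 = -22.484293

x=-40.240 y=-22.484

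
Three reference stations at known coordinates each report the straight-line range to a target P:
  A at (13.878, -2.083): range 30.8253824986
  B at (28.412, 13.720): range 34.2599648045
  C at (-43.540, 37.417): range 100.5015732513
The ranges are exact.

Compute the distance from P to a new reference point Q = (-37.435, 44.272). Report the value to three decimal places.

99.663

eq1: (x − 13.878)² + (y + 2.083)² = 30.8253824986²
eq2: (x − 28.412)² + (y − 13.720)² = 34.2599648045²
eq3: (x + 43.540)² + (y − 37.417)² = 100.5015732513²
eq2−eq1, eq2−eq3 (x²,y² cancel):
  -29.068·x − 31.606·y = -575.001389
  -143.904·x + 47.394·y = -6626.537693
det = -29.068·47.394 − -31.606·-143.904 = -5925.878616
x = (-575.001389·47.394 − -31.606·-6626.537693) / -5925.878616 = 39.941751
y = (-29.068·-6626.537693 − -575.001389·-143.904) / -5925.878616 = -18.541588
|P − Q| = √((39.941751 − -37.435)² + (-18.541588 − 44.272)²) = 99.662974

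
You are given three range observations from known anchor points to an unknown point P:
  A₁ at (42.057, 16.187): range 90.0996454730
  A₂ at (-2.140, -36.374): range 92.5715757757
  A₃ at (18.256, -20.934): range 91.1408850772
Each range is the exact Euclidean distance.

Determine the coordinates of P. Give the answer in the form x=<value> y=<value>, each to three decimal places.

eq1: (x − 42.057)² + (y − 16.187)² = 90.0996454730²
eq2: (x + 2.140)² + (y + 36.374)² = 92.5715757757²
eq3: (x − 18.256)² + (y + 20.934)² = 91.1408850772²
eq1−eq2, eq1−eq3 (x²,y² cancel):
  -88.394·x − 105.122·y = -1154.713269
  -47.602·x − 74.242·y = -1448.011144
det = -88.394·-74.242 − -105.122·-47.602 = 1558.529904
x = (-1154.713269·-74.242 − -105.122·-1448.011144) / 1558.529904 = -42.661745
y = (-88.394·-1448.011144 − -1154.713269·-47.602) / 1558.529904 = 46.857514

x=-42.662 y=46.858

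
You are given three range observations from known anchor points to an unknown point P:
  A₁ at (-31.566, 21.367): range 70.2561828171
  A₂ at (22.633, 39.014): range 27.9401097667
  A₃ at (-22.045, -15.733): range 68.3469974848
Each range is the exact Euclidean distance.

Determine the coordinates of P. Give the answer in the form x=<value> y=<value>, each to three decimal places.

eq1: (x + 31.566)² + (y − 21.367)² = 70.2561828171²
eq2: (x − 22.633)² + (y − 39.014)² = 27.9401097667²
eq3: (x + 22.045)² + (y + 15.733)² = 68.3469974848²
eq1−eq2, eq1−eq3 (x²,y² cancel):
  108.398·x + 35.294·y = 4736.665330
  19.042·x − 74.200·y = -454.832572
det = 108.398·-74.200 − 35.294·19.042 = -8715.199948
x = (4736.665330·-74.200 − 35.294·-454.832572) / -8715.199948 = 38.485371
y = (108.398·-454.832572 − 4736.665330·19.042) / -8715.199948 = 16.006348

x=38.485 y=16.006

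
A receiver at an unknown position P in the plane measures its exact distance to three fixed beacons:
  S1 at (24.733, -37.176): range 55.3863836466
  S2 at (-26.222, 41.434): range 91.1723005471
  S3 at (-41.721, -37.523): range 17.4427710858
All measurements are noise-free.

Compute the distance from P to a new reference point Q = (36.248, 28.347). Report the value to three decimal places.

eq1: (x − 24.733)² + (y + 37.176)² = 55.3863836466²
eq2: (x + 26.222)² + (y − 41.434)² = 91.1723005471²
eq3: (x + 41.721)² + (y + 37.523)² = 17.4427710858²
eq3−eq1, eq3−eq2 (x²,y² cancel):
  132.908·x + 0.694·y = -3918.242335
  30.998·x + 157.914·y = -8752.385854
det = 132.908·157.914 − 0.694·30.998 = 20966.521300
x = (-3918.242335·157.914 − 0.694·-8752.385854) / 20966.521300 = -29.221403
y = (132.908·-8752.385854 − -3918.242335·30.998) / 20966.521300 = -49.688950
|P − Q| = √((-29.221403 − 36.248)² + (-49.688950 − 28.347)²) = 101.861927

101.862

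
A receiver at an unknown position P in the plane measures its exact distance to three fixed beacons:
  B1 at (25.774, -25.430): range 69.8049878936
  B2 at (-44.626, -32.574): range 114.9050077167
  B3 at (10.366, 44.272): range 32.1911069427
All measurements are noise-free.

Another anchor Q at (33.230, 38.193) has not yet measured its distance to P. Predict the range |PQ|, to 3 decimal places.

10.155

eq1: (x − 25.774)² + (y + 25.430)² = 69.8049878936²
eq2: (x + 44.626)² + (y + 32.574)² = 114.9050077167²
eq3: (x − 10.366)² + (y − 44.272)² = 32.1911069427²
eq2−eq1, eq2−eq3 (x²,y² cancel):
  140.800·x + 14.288·y = 6588.863088
  109.984·x + 153.692·y = 11181.812020
det = 140.800·153.692 − 14.288·109.984 = 20068.382208
x = (6588.863088·153.692 − 14.288·11181.812020) / 20068.382208 = 42.499181
y = (140.800·11181.812020 − 6588.863088·109.984) / 20068.382208 = 42.341710
|P − Q| = √((42.499181 − 33.230)² + (42.341710 − 38.193)²) = 10.155270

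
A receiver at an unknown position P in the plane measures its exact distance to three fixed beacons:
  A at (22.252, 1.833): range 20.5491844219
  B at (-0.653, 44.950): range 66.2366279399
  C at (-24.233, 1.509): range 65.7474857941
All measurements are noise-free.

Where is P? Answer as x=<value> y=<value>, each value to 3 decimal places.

eq1: (x − 22.252)² + (y − 1.833)² = 20.5491844219²
eq2: (x + 0.653)² + (y − 44.950)² = 66.2366279399²
eq3: (x + 24.233)² + (y − 1.509)² = 65.7474857941²
eq1−eq3, eq1−eq2 (x²,y² cancel):
  -92.970·x − 0.648·y = -3809.458931
  -45.810·x + 86.234·y = -2442.604384
det = -92.970·86.234 − -0.648·-45.810 = -8046.859860
x = (-3809.458931·86.234 − -0.648·-2442.604384) / -8046.859860 = 41.020683
y = (-92.970·-2442.604384 − -3809.458931·-45.810) / -8046.859860 = -6.533930

x=41.021 y=-6.534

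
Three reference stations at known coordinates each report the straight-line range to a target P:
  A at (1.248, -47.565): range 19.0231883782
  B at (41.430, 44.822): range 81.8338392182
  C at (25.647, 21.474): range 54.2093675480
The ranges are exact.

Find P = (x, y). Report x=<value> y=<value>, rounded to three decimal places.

eq1: (x − 1.248)² + (y + 47.565)² = 19.0231883782²
eq2: (x − 41.430)² + (y − 44.822)² = 81.8338392182²
eq3: (x − 25.647)² + (y − 21.474)² = 54.2093675480²
eq3−eq1, eq3−eq2 (x²,y² cancel):
  -48.798·x − 138.078·y = 3721.859278
  31.566·x + 46.696·y = -1151.566412
det = -48.798·46.696 − -138.078·31.566 = 2079.898740
x = (3721.859278·46.696 − -138.078·-1151.566412) / 2079.898740 = 7.110901
y = (-48.798·-1151.566412 − 3721.859278·31.566) / 2079.898740 = -29.467815

x=7.111 y=-29.468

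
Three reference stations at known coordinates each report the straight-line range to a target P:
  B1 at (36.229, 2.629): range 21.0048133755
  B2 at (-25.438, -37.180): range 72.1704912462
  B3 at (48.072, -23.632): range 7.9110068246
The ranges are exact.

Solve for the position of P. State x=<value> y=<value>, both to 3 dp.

x=43.839 y=-16.949

eq1: (x − 36.229)² + (y − 2.629)² = 21.0048133755²
eq2: (x + 25.438)² + (y + 37.180)² = 72.1704912462²
eq3: (x − 48.072)² + (y + 23.632)² = 7.9110068246²
eq1−eq2, eq1−eq3 (x²,y² cancel):
  -123.334·x − 79.618·y = -4057.385460
  23.686·x − 52.522·y = 1928.554682
det = -123.334·-52.522 − -79.618·23.686 = 8363.580296
x = (-4057.385460·-52.522 − -79.618·1928.554682) / 8363.580296 = 43.838841
y = (-123.334·1928.554682 − -4057.385460·23.686) / 8363.580296 = -16.948858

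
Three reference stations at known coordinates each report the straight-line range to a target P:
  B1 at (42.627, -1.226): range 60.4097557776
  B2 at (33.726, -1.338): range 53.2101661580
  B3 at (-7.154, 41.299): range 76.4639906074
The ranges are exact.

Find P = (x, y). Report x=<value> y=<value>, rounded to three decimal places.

eq1: (x − 42.627)² + (y + 1.226)² = 60.4097557776²
eq2: (x − 33.726)² + (y + 1.338)² = 53.2101661580²
eq3: (x + 7.154)² + (y − 41.299)² = 76.4639906074²
eq3−eq2, eq3−eq1 (x²,y² cancel):
  81.760·x − 85.274·y = 2397.866280
  99.562·x − 85.050·y = 2259.180355
det = 81.760·-85.050 − -85.274·99.562 = 1536.361988
x = (2397.866280·-85.050 − -85.274·2259.180355) / 1536.361988 = -7.347996
y = (81.760·2259.180355 − 2397.866280·99.562) / 1536.361988 = -35.164745

x=-7.348 y=-35.165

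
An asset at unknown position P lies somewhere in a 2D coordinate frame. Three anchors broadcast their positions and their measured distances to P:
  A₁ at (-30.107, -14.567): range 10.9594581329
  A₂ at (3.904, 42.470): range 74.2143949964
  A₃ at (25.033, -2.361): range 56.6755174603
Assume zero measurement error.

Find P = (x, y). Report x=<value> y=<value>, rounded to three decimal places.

eq1: (x + 30.107)² + (y + 14.567)² = 10.9594581329²
eq2: (x − 3.904)² + (y − 42.470)² = 74.2143949964²
eq3: (x − 25.033)² + (y + 2.361)² = 56.6755174603²
eq1−eq2, eq1−eq3 (x²,y² cancel):
  68.022·x + 114.074·y = -4687.353524
  110.280·x + 24.412·y = -3578.408085
det = 68.022·24.412 − 114.074·110.280 = -10919.527656
x = (-4687.353524·24.412 − 114.074·-3578.408085) / -10919.527656 = -26.903696
y = (68.022·-3578.408085 − -4687.353524·110.280) / -10919.527656 = -25.047867

x=-26.904 y=-25.048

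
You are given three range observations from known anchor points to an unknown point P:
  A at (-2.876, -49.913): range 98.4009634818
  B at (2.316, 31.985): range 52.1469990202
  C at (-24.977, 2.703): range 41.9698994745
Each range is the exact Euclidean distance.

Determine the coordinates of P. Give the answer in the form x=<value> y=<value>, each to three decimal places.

eq1: (x + 2.876)² + (y + 49.913)² = 98.4009634818²
eq2: (x − 2.316)² + (y − 31.985)² = 52.1469990202²
eq3: (x + 24.977)² + (y − 2.703)² = 41.9698994745²
eq2−eq1, eq2−eq3 (x²,y² cancel):
  -10.384·x − 163.796·y = -5492.265243
  -54.586·x − 58.564·y = 560.589702
det = -10.384·-58.564 − -163.796·-54.586 = -8332.839880
x = (-5492.265243·-58.564 − -163.796·560.589702) / -8332.839880 = -49.619503
y = (-10.384·560.589702 − -5492.265243·-54.586) / -8332.839880 = 36.676806

x=-49.620 y=36.677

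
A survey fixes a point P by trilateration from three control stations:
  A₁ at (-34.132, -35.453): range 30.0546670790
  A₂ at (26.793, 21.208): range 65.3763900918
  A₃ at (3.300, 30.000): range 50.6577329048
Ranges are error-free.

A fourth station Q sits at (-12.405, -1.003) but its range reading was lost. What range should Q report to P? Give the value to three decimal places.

eq1: (x + 34.132)² + (y + 35.453)² = 30.0546670790²
eq2: (x − 26.793)² + (y − 21.208)² = 65.3763900918²
eq3: (x − 3.300)² + (y − 30.000)² = 50.6577329048²
eq2−eq3, eq2−eq1 (x²,y² cancel):
  -46.986·x + 17.584·y = 1451.112365
  -121.850·x − 113.322·y = 4625.053888
det = -46.986·-113.322 − 17.584·-121.850 = 7467.157892
x = (1451.112365·-113.322 − 17.584·4625.053888) / 7467.157892 = -32.913447
y = (-46.986·4625.053888 − 1451.112365·-121.850) / 7467.157892 = -5.423046
|P − Q| = √((-32.913447 − -12.405)² + (-5.423046 − -1.003)²) = 20.979352

20.979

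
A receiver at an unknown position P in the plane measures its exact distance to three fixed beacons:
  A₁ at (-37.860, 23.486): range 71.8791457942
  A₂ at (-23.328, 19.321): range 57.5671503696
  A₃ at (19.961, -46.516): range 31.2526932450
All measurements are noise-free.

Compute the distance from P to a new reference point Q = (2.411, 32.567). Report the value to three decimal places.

52.023

eq1: (x + 37.860)² + (y − 23.486)² = 71.8791457942²
eq2: (x + 23.328)² + (y − 19.321)² = 57.5671503696²
eq3: (x − 19.961)² + (y + 46.516)² = 31.2526932450²
eq2−eq1, eq2−eq3 (x²,y² cancel):
  -29.064·x + 8.330·y = -785.159627
  86.578·x − 131.674·y = 3981.929119
det = -29.064·-131.674 − 8.330·86.578 = 3105.778396
x = (-785.159627·-131.674 − 8.330·3981.929119) / 3105.778396 = 22.608065
y = (-29.064·3981.929119 − -785.159627·86.578) / 3105.778396 = -15.375610
|P − Q| = √((22.608065 − 2.411)² + (-15.375610 − 32.567)²) = 52.023219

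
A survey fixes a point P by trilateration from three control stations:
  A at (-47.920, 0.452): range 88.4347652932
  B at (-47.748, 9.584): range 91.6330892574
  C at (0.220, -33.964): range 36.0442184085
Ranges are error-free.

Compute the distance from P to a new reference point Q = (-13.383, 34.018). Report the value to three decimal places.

eq1: (x + 47.920)² + (y − 0.452)² = 88.4347652932²
eq2: (x + 47.748)² + (y − 9.584)² = 91.6330892574²
eq3: (x − 0.220)² + (y + 33.964)² = 36.0442184085²
eq2−eq3, eq2−eq1 (x²,y² cancel):
  95.936·x − 87.096·y = 5879.314502
  -0.344·x − 18.264·y = 500.721478
det = 95.936·-18.264 − -87.096·-0.344 = -1782.136128
x = (5879.314502·-18.264 − -87.096·500.721478) / -1782.136128 = 35.782318
y = (95.936·500.721478 − 5879.314502·-0.344) / -1782.136128 = -28.089717
|P − Q| = √((35.782318 − -13.383)² + (-28.089717 − 34.018)²) = 79.212354

79.212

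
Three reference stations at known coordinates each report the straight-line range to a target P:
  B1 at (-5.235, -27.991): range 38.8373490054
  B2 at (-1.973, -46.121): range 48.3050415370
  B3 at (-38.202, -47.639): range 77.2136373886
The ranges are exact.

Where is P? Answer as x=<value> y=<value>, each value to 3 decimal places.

x=28.385 y=-8.547

eq1: (x + 5.235)² + (y + 27.991)² = 38.8373490054²
eq2: (x + 1.973)² + (y + 46.121)² = 48.3050415370²
eq3: (x + 38.202)² + (y + 47.639)² = 77.2136373886²
eq3−eq2, eq3−eq1 (x²,y² cancel):
  72.458·x + 3.036·y = 2030.741006
  65.934·x + 39.296·y = 1535.640302
det = 72.458·39.296 − 3.036·65.934 = 2647.133944
x = (2030.741006·39.296 − 3.036·1535.640302) / 2647.133944 = 28.384584
y = (72.458·1535.640302 − 2030.741006·65.934) / 2647.133944 = -8.547151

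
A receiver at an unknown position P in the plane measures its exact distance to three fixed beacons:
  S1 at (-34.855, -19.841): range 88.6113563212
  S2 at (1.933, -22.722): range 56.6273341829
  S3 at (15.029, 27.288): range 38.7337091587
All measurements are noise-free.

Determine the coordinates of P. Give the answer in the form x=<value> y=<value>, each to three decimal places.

x=49.025 y=8.726

eq1: (x + 34.855)² + (y + 19.841)² = 88.6113563212²
eq2: (x − 1.933)² + (y + 22.722)² = 56.6273341829²
eq3: (x − 15.029)² + (y − 27.288)² = 38.7337091587²
eq3−eq1, eq3−eq2 (x²,y² cancel):
  -99.768·x − 94.258·y = -5713.641723
  -26.192·x − 100.020·y = -2156.834763
det = -99.768·-100.020 − -94.258·-26.192 = 7509.989824
x = (-5713.641723·-100.020 − -94.258·-2156.834763) / 7509.989824 = 49.025301
y = (-99.768·-2156.834763 − -5713.641723·-26.192) / 7509.989824 = 8.725896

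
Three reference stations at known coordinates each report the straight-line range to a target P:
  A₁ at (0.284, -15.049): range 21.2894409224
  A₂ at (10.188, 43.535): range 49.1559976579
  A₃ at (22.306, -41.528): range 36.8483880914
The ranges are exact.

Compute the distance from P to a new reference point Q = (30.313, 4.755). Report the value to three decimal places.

14.858

eq1: (x − 0.284)² + (y + 15.049)² = 21.2894409224²
eq2: (x − 10.188)² + (y − 43.535)² = 49.1559976579²
eq3: (x − 22.306)² + (y + 41.528)² = 36.8483880914²
eq2−eq1, eq2−eq3 (x²,y² cancel):
  -19.808·x − 117.168·y = 190.533299
  24.236·x − 170.126·y = 1281.549252
det = -19.808·-170.126 − -117.168·24.236 = 6209.539456
x = (190.533299·-170.126 − -117.168·1281.549252) / 6209.539456 = 18.961454
y = (-19.808·1281.549252 − 190.533299·24.236) / 6209.539456 = -4.831710
|P − Q| = √((18.961454 − 30.313)² + (-4.831710 − 4.755)²) = 14.858082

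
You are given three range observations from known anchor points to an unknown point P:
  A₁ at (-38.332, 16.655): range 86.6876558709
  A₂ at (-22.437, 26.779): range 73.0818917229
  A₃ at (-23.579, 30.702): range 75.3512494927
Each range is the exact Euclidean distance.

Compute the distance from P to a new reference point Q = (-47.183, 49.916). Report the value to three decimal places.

104.427

eq1: (x + 38.332)² + (y − 16.655)² = 86.6876558709²
eq2: (x + 22.437)² + (y − 26.779)² = 73.0818917229²
eq3: (x + 23.579)² + (y − 30.702)² = 75.3512494927²
eq2−eq1, eq2−eq3 (x²,y² cancel):
  -31.790·x − 20.248·y = -1647.589344
  -2.284·x + 7.846·y = -58.799667
det = -31.790·7.846 − -20.248·-2.284 = -295.670772
x = (-1647.589344·7.846 − -20.248·-58.799667) / -295.670772 = 47.747573
y = (-31.790·-58.799667 − -1647.589344·-2.284) / -295.670772 = 6.405275
|P − Q| = √((47.747573 − -47.183)² + (6.405275 − 49.916)²) = 104.426993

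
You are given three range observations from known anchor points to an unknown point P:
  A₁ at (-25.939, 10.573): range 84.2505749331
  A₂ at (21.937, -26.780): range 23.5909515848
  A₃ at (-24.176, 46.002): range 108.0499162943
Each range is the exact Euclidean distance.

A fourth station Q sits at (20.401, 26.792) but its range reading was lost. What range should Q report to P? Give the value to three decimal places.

69.756

eq1: (x + 25.939)² + (y − 10.573)² = 84.2505749331²
eq2: (x − 21.937)² + (y + 26.780)² = 23.5909515848²
eq3: (x + 24.176)² + (y − 46.002)² = 108.0499162943²
eq3−eq1, eq3−eq2 (x²,y² cancel):
  -3.526·x − 70.858·y = 2660.582105
  92.226·x − 145.564·y = 9615.988804
det = -3.526·-145.564 − -70.858·92.226 = 7048.208572
x = (2660.582105·-145.564 − -70.858·9615.988804) / 7048.208572 = 41.724753
y = (-3.526·9615.988804 − 2660.582105·92.226) / 7048.208572 = -39.624370
|P − Q| = √((41.724753 − 20.401)² + (-39.624370 − 26.792)²) = 69.755549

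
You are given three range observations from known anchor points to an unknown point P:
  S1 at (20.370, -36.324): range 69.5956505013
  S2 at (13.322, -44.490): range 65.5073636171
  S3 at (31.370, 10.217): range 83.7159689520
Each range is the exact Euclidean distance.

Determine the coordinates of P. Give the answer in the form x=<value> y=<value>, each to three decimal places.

eq1: (x − 20.370)² + (y + 36.324)² = 69.5956505013²
eq2: (x − 13.322)² + (y + 44.490)² = 65.5073636171²
eq3: (x − 31.370)² + (y − 10.217)² = 83.7159689520²
eq2−eq3, eq2−eq1 (x²,y² cancel):
  36.096·x + 109.414·y = -3785.520565
  14.096·x + 16.332·y = -974.805789
det = 36.096·16.332 − 109.414·14.096 = -952.779872
x = (-3785.520565·16.332 − 109.414·-974.805789) / -952.779872 = -47.054183
y = (36.096·-974.805789 − -3785.520565·14.096) / -952.779872 = -19.074824

x=-47.054 y=-19.075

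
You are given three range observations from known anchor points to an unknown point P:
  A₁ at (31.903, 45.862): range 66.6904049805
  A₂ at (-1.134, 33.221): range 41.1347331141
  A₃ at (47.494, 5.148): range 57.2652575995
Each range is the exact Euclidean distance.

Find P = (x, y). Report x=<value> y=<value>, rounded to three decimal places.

eq1: (x − 31.903)² + (y − 45.862)² = 66.6904049805²
eq2: (x + 1.134)² + (y − 33.221)² = 41.1347331141²
eq3: (x − 47.494)² + (y − 5.148)² = 57.2652575995²
eq1−eq2, eq1−eq3 (x²,y² cancel):
  -66.074·x − 25.282·y = 739.340192
  31.182·x − 81.428·y = 329.357876
det = -66.074·-81.428 − -25.282·31.182 = 6168.616996
x = (739.340192·-81.428 − -25.282·329.357876) / 6168.616996 = -8.409692
y = (-66.074·329.357876 − 739.340192·31.182) / 6168.616996 = -7.265178

x=-8.410 y=-7.265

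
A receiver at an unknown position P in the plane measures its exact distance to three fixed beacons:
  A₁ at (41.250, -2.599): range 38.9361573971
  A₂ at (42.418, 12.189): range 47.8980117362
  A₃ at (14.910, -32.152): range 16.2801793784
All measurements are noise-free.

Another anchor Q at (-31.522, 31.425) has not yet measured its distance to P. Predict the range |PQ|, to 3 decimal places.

eq1: (x − 41.250)² + (y + 2.599)² = 38.9361573971²
eq2: (x − 42.418)² + (y − 12.189)² = 47.8980117362²
eq3: (x − 14.910)² + (y + 32.152)² = 16.2801793784²
eq2−eq3, eq2−eq1 (x²,y² cancel):
  -55.016·x − 88.682·y = 1337.376047
  -2.336·x − 29.576·y = 538.654031
det = -55.016·-29.576 − -88.682·-2.336 = 1419.992064
x = (1337.376047·-29.576 − -88.682·538.654031) / 1419.992064 = 5.785020
y = (-55.016·538.654031 − 1337.376047·-2.336) / 1419.992064 = -18.669456
|P − Q| = √((5.785020 − -31.522)² + (-18.669456 − 31.425)²) = 62.460134

62.460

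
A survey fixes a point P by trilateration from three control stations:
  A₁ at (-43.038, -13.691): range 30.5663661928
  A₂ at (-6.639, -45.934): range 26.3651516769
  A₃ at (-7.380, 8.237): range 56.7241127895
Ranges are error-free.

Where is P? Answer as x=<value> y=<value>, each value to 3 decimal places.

x=-32.777 y=-42.484

eq1: (x + 43.038)² + (y + 13.691)² = 30.5663661928²
eq2: (x + 6.639)² + (y + 45.934)² = 26.3651516769²
eq3: (x + 7.380)² + (y − 8.237)² = 56.7241127895²
eq2−eq3, eq2−eq1 (x²,y² cancel):
  -1.482·x + 108.342·y = -4554.199857
  -72.798·x + 64.486·y = -353.477271
det = -1.482·64.486 − 108.342·-72.798 = 7791.512664
x = (-4554.199857·64.486 − 108.342·-353.477271) / 7791.512664 = -32.777422
y = (-1.482·-353.477271 − -4554.199857·-72.798) / 7791.512664 = -42.483764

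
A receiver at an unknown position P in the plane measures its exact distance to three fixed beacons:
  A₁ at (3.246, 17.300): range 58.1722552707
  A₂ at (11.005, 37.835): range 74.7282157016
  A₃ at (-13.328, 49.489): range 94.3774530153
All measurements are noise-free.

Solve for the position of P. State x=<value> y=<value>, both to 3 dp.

eq1: (x − 3.246)² + (y − 17.300)² = 58.1722552707²
eq2: (x − 11.005)² + (y − 37.835)² = 74.7282157016²
eq3: (x + 13.328)² + (y − 49.489)² = 94.3774530153²
eq1−eq3, eq1−eq2 (x²,y² cancel):
  -33.148·x + 64.378·y = -3206.122165
  15.518·x + 41.070·y = -957.524205
det = -33.148·41.070 − 64.378·15.518 = -2360.406164
x = (-3206.122165·41.070 − 64.378·-957.524205) / -2360.406164 = 29.669446
y = (-33.148·-957.524205 − -3206.122165·15.518) / -2360.406164 = -34.524828

x=29.669 y=-34.525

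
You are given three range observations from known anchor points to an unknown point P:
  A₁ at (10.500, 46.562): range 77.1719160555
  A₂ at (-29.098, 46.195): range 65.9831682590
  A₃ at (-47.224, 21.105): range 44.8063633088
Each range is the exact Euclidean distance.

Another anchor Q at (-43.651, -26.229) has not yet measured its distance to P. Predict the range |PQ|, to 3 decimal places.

eq1: (x − 10.500)² + (y − 46.562)² = 77.1719160555²
eq2: (x + 29.098)² + (y − 46.195)² = 65.9831682590²
eq3: (x + 47.224)² + (y − 21.105)² = 44.8063633088²
eq2−eq3, eq2−eq1 (x²,y² cancel):
  -36.252·x − 50.180·y = 2041.023873
  79.196·x + 0.734·y = -2304.127919
det = -36.252·0.734 − -50.180·79.196 = 3947.446312
x = (2041.023873·0.734 − -50.180·-2304.127919) / 3947.446312 = -28.910596
y = (-36.252·-2304.127919 − 2041.023873·79.196) / 3947.446312 = -19.787902
|P − Q| = √((-28.910596 − -43.651)² + (-19.787902 − -26.229)²) = 16.086244

16.086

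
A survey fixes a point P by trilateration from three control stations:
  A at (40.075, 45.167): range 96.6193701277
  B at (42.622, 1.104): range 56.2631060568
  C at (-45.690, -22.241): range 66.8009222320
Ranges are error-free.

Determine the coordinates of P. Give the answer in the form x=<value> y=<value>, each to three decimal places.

eq1: (x − 40.075)² + (y − 45.167)² = 96.6193701277²
eq2: (x − 42.622)² + (y − 1.104)² = 56.2631060568²
eq3: (x + 45.690)² + (y + 22.241)² = 66.8009222320²
eq2−eq1, eq2−eq3 (x²,y² cancel):
  -5.094·x + 88.126·y = -4341.555767
  -176.624·x − 46.690·y = -532.441627
det = -5.094·-46.690 − 88.126·-176.624 = 15803.005484
x = (-4341.555767·-46.690 − 88.126·-532.441627) / 15803.005484 = 15.796311
y = (-5.094·-532.441627 − -4341.555767·-176.624) / 15803.005484 = -48.352238

x=15.796 y=-48.352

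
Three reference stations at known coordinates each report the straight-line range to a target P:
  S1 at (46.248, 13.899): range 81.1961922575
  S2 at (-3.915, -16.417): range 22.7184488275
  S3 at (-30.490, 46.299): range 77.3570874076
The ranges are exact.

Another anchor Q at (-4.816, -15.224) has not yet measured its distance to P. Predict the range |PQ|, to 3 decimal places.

eq1: (x − 46.248)² + (y − 13.899)² = 81.1961922575²
eq2: (x + 3.915)² + (y + 16.417)² = 22.7184488275²
eq3: (x + 30.490)² + (y − 46.299)² = 77.3570874076²
eq3−eq2, eq3−eq1 (x²,y² cancel):
  53.150·x − 125.432·y = 2679.598668
  153.476·x − 64.800·y = -1349.880461
det = 53.150·-64.800 − -125.432·153.476 = 15806.681632
x = (2679.598668·-64.800 − -125.432·-1349.880461) / 15806.681632 = -21.696913
y = (53.150·-1349.880461 − 2679.598668·153.476) / 15806.681632 = -30.556713
|P − Q| = √((-21.696913 − -4.816)² + (-30.556713 − -15.224)²) = 22.804765

22.805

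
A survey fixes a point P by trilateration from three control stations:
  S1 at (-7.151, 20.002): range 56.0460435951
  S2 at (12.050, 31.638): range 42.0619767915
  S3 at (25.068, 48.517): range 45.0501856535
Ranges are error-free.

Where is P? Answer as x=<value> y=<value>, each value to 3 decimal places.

eq1: (x + 7.151)² + (y − 20.002)² = 56.0460435951²
eq2: (x − 12.050)² + (y − 31.638)² = 42.0619767915²
eq3: (x − 25.068)² + (y − 48.517)² = 45.0501856535²
eq2−eq3, eq2−eq1 (x²,y² cancel):
  26.036·x + 33.758·y = 1575.829033
  -38.402·x − 23.272·y = -2066.897850
det = 26.036·-23.272 − 33.758·-38.402 = 690.464924
x = (1575.829033·-23.272 − 33.758·-2066.897850) / 690.464924 = 47.941095
y = (26.036·-2066.897850 − 1575.829033·-38.402) / 690.464924 = 9.705394

x=47.941 y=9.705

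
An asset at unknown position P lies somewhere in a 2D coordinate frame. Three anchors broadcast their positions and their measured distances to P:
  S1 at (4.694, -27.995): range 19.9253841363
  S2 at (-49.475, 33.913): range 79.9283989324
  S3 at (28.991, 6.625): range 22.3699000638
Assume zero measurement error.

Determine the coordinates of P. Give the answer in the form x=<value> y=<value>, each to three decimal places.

x=16.161 y=-11.700

eq1: (x − 4.694)² + (y + 27.995)² = 19.9253841363²
eq2: (x + 49.475)² + (y − 33.913)² = 79.9283989324²
eq3: (x − 28.991)² + (y − 6.625)² = 22.3699000638²
eq1−eq2, eq1−eq3 (x²,y² cancel):
  -108.338·x + 123.816·y = -3199.414490
  48.594·x + 69.240·y = -24.776451
det = -108.338·69.240 − 123.816·48.594 = -13518.037824
x = (-3199.414490·69.240 − 123.816·-24.776451) / -13518.037824 = 16.160610
y = (-108.338·-24.776451 − -3199.414490·48.594) / -13518.037824 = -11.699670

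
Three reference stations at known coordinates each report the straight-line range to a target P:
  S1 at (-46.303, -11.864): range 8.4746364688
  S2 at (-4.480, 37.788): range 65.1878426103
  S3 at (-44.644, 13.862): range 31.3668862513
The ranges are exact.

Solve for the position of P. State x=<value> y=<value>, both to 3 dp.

eq1: (x + 46.303)² + (y + 11.864)² = 8.4746364688²
eq2: (x + 4.480)² + (y − 37.788)² = 65.1878426103²
eq3: (x + 44.644)² + (y − 13.862)² = 31.3668862513²
eq1−eq3, eq1−eq2 (x²,y² cancel):
  3.318·x + 51.452·y = -1011.542615
  83.646·x + 99.304·y = -5014.354322
det = 3.318·99.304 − 51.452·83.646 = -3974.263320
x = (-1011.542615·99.304 − 51.452·-5014.354322) / -3974.263320 = -39.642147
y = (3.318·-5014.354322 − -1011.542615·83.646) / -3974.263320 = -17.103513

x=-39.642 y=-17.104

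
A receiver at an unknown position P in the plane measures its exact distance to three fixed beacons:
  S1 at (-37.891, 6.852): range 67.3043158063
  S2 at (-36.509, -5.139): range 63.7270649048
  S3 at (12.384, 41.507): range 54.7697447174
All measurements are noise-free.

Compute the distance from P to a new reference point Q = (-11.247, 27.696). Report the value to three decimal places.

eq1: (x + 37.891)² + (y − 6.852)² = 67.3043158063²
eq2: (x + 36.509)² + (y + 5.139)² = 63.7270649048²
eq3: (x − 12.384)² + (y − 41.507)² = 54.7697447174²
eq3−eq2, eq3−eq1 (x²,y² cancel):
  -97.786·x − 93.292·y = -1578.291968
  -100.550·x − 69.310·y = -1923.662710
det = -97.786·-69.310 − -93.292·-100.550 = -2602.962940
x = (-1578.291968·-69.310 − -93.292·-1923.662710) / -2602.962940 = 26.919678
y = (-97.786·-1923.662710 − -1578.291968·-100.550) / -2602.962940 = -11.298672
|P − Q| = √((26.919678 − -11.247)² + (-11.298672 − 27.696)²) = 54.564455

54.564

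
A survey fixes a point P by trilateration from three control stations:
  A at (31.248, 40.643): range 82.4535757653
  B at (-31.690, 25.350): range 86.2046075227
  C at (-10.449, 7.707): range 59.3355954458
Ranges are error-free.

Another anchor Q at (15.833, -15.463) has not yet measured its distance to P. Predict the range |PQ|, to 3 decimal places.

26.862

eq1: (x − 31.248)² + (y − 40.643)² = 82.4535757653²
eq2: (x + 31.690)² + (y − 25.350)² = 86.2046075227²
eq3: (x + 10.449)² + (y − 7.707)² = 59.3355954458²
eq1−eq2, eq1−eq3 (x²,y² cancel):
  -125.876·x − 30.586·y = -1614.054555
  -83.394·x − 65.872·y = 818.167767
det = -125.876·-65.872 − -30.586·-83.394 = 5741.014988
x = (-1614.054555·-65.872 − -30.586·818.167767) / 5741.014988 = 22.878442
y = (-125.876·818.167767 − -1614.054555·-83.394) / 5741.014988 = -41.384694
|P − Q| = √((22.878442 − 15.833)² + (-41.384694 − -15.463)²) = 26.862102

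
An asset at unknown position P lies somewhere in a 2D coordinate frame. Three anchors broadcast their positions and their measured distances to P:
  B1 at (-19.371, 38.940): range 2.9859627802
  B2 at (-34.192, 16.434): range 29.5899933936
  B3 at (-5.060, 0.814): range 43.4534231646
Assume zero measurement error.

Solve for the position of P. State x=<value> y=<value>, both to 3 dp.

eq1: (x + 19.371)² + (y − 38.940)² = 2.9859627802²
eq2: (x + 34.192)² + (y − 16.434)² = 29.5899933936²
eq3: (x + 5.060)² + (y − 0.814)² = 43.4534231646²
eq2−eq3, eq2−eq1 (x²,y² cancel):
  58.264·x − 31.240·y = -2425.535300
  29.642·x + 45.012·y = 1319.041756
det = 58.264·45.012 − -31.240·29.642 = 3548.595248
x = (-2425.535300·45.012 − -31.240·1319.041756) / 3548.595248 = -19.154433
y = (58.264·1319.041756 − -2425.535300·29.642) / 3548.595248 = 41.918099

x=-19.154 y=41.918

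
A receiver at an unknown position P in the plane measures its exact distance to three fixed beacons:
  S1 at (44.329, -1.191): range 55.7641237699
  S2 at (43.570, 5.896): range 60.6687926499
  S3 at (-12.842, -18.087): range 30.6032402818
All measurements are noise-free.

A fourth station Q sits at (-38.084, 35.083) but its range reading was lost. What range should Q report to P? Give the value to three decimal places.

eq1: (x − 44.329)² + (y + 1.191)² = 55.7641237699²
eq2: (x − 43.570)² + (y − 5.896)² = 60.6687926499²
eq3: (x + 12.842)² + (y + 18.087)² = 30.6032402818²
eq2−eq1, eq2−eq3 (x²,y² cancel):
  1.518·x − 14.174·y = 604.435908
  -112.824·x − 47.966·y = 1303.092903
det = 1.518·-47.966 − -14.174·-112.824 = -1671.979764
x = (604.435908·-47.966 − -14.174·1303.092903) / -1671.979764 = 6.293338
y = (1.518·1303.092903 − 604.435908·-112.824) / -1671.979764 = -41.969989
|P − Q| = √((6.293338 − -38.084)² + (-41.969989 − 35.083)²) = 88.918565

88.919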